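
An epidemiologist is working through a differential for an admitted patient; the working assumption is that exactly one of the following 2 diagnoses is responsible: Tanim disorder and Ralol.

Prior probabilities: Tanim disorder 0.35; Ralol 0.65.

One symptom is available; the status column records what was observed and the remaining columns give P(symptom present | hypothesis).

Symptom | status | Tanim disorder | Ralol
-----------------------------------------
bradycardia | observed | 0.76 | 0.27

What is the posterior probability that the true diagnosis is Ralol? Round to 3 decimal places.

For each hypothesis, the unnormalized posterior weight is prior × likelihood:
  Tanim disorder: 0.35 × 0.76 = 0.266
  Ralol: 0.65 × 0.27 = 0.1755
The unnormalized weights sum to 0.4415.
P(Ralol | evidence) = 0.1755 / 0.4415 ≈ 0.398.

0.398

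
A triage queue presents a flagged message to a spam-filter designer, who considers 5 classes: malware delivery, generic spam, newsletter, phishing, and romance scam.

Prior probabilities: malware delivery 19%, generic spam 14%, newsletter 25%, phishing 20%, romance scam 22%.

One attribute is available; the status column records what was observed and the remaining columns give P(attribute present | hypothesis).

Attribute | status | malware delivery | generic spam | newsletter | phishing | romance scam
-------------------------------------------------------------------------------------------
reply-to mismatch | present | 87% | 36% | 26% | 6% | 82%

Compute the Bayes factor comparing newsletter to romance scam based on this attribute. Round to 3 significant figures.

0.317

The Bayes factor is the ratio of the two likelihoods.
  newsletter: 0.26
  romance scam: 0.82
Bayes factor = 0.26 / 0.82 ≈ 0.317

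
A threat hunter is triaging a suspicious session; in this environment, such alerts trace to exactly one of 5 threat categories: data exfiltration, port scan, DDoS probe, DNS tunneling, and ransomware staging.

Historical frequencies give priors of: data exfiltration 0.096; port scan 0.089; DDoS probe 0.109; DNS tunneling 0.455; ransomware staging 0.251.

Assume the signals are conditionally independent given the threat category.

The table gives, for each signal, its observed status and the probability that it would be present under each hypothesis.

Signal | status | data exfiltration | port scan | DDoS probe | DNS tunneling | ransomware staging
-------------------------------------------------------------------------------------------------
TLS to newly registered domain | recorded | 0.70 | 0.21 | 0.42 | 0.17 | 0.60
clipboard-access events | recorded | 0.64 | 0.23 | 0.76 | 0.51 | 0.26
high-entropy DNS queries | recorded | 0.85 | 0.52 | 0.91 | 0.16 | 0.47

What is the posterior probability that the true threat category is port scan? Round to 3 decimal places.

Multiply each prior by the joint likelihood of the signal pattern:
  data exfiltration: 0.096 × 0.70 × 0.64 × 0.85 = 0.036557
  port scan: 0.089 × 0.21 × 0.23 × 0.52 = 0.0022353
  DDoS probe: 0.109 × 0.42 × 0.76 × 0.91 = 0.031661
  DNS tunneling: 0.455 × 0.17 × 0.51 × 0.16 = 0.0063118
  ransomware staging: 0.251 × 0.60 × 0.26 × 0.47 = 0.018403
The unnormalized weights sum to 0.095169.
P(port scan | evidence) = 0.0022353 / 0.095169 ≈ 0.023.

0.023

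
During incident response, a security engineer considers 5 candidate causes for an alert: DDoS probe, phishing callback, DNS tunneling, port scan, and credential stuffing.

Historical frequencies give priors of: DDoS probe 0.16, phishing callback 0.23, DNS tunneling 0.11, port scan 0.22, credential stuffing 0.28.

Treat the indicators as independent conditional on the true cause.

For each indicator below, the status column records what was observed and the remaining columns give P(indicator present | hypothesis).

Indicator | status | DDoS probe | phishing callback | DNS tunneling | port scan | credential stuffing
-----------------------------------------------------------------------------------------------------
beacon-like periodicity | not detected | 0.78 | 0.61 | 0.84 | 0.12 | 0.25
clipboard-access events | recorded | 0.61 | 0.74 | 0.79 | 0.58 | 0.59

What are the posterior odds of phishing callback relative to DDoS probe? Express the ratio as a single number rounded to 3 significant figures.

Posterior odds equal prior odds times the likelihood ratio; only the two competing hypotheses matter (using 1 − P(present | H) for each absent indicator).
  phishing callback: 0.23 × (1 − 0.61) × 0.74 = 0.066378
  DDoS probe: 0.16 × (1 − 0.78) × 0.61 = 0.021472
Posterior odds = 0.066378 / 0.021472 ≈ 3.09.

3.09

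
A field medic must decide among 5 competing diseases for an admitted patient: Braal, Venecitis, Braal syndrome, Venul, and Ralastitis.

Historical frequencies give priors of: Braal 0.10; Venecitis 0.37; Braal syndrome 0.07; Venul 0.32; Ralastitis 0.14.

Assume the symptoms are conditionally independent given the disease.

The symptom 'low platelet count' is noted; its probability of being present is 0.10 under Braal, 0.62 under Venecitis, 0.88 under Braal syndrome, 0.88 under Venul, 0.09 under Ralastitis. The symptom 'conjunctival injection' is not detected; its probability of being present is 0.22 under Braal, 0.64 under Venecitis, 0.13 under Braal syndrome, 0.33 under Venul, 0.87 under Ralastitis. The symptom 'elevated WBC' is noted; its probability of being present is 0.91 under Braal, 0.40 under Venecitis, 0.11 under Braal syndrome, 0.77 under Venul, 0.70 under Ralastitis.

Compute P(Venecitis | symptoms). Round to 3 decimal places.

Multiply each prior by the joint likelihood of the symptom pattern (using 1 − P(present | H) for each absent symptom):
  Braal: 0.10 × 0.10 × (1 − 0.22) × 0.91 = 0.007098
  Venecitis: 0.37 × 0.62 × (1 − 0.64) × 0.40 = 0.033034
  Braal syndrome: 0.07 × 0.88 × (1 − 0.13) × 0.11 = 0.0058951
  Venul: 0.32 × 0.88 × (1 − 0.33) × 0.77 = 0.14528
  Ralastitis: 0.14 × 0.09 × (1 − 0.87) × 0.70 = 0.0011466
Normalizing constant Z = 0.007098 + 0.033034 + 0.0058951 + 0.14528 + 0.0011466 = 0.19245.
P(Venecitis | evidence) = 0.033034 / 0.19245 ≈ 0.172.

0.172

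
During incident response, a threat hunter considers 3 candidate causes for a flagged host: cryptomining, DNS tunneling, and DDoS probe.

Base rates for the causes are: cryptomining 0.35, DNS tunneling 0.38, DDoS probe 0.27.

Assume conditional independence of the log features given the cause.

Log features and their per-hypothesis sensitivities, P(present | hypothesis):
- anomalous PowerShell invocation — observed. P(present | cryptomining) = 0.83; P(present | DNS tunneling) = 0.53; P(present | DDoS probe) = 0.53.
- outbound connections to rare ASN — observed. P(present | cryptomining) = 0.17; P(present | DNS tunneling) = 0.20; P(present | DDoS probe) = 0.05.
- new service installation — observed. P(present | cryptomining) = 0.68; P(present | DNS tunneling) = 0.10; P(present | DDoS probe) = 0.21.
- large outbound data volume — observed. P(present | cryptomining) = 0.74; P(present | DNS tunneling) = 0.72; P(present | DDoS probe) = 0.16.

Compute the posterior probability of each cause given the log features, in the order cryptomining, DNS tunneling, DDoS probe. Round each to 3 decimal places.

0.888, 0.104, 0.009

By Bayes' rule with conditional independence, the unnormalized weight for each hypothesis is prior × ∏ likelihoods:
  cryptomining: 0.35 × 0.83 × 0.17 × 0.68 × 0.74 = 0.024851
  DNS tunneling: 0.38 × 0.53 × 0.20 × 0.10 × 0.72 = 0.0029002
  DDoS probe: 0.27 × 0.53 × 0.05 × 0.21 × 0.16 = 0.00024041
Marginal likelihood of the evidence = 0.027991.
P(cryptomining | evidence) = 0.024851 / 0.027991 ≈ 0.888
P(DNS tunneling | evidence) = 0.0029002 / 0.027991 ≈ 0.104
P(DDoS probe | evidence) = 0.00024041 / 0.027991 ≈ 0.009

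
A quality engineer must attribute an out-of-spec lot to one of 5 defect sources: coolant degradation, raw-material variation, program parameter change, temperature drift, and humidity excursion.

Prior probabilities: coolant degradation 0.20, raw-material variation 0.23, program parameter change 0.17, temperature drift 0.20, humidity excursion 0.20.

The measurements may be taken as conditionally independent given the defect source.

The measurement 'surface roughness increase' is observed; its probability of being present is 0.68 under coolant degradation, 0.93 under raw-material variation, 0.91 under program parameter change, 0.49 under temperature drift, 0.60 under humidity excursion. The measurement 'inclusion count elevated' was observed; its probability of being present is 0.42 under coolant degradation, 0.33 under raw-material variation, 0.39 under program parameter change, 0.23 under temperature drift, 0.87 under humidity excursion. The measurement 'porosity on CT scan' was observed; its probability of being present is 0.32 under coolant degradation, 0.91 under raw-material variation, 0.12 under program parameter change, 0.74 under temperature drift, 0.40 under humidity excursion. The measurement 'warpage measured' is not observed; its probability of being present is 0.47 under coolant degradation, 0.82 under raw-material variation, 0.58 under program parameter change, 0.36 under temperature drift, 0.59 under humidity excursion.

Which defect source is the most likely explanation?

For each hypothesis, the unnormalized posterior weight is prior × product of the measurement likelihoods (using 1 − P(present | H) for each absent measurement):
  coolant degradation: 0.20 × 0.68 × 0.42 × 0.32 × (1 − 0.47) = 0.0096876
  raw-material variation: 0.23 × 0.93 × 0.33 × 0.91 × (1 − 0.82) = 0.011562
  program parameter change: 0.17 × 0.91 × 0.39 × 0.12 × (1 − 0.58) = 0.0030408
  temperature drift: 0.20 × 0.49 × 0.23 × 0.74 × (1 − 0.36) = 0.010675
  humidity excursion: 0.20 × 0.60 × 0.87 × 0.40 × (1 − 0.59) = 0.017122
The unnormalized weights sum to 0.052087.
P(coolant degradation | evidence) ≈ 0.0096876 / 0.052087 ≈ 0.186
P(raw-material variation | evidence) ≈ 0.011562 / 0.052087 ≈ 0.222
P(program parameter change | evidence) ≈ 0.0030408 / 0.052087 ≈ 0.058
P(temperature drift | evidence) ≈ 0.010675 / 0.052087 ≈ 0.205
P(humidity excursion | evidence) ≈ 0.017122 / 0.052087 ≈ 0.329
The largest is 0.329, so humidity excursion is most probable.

humidity excursion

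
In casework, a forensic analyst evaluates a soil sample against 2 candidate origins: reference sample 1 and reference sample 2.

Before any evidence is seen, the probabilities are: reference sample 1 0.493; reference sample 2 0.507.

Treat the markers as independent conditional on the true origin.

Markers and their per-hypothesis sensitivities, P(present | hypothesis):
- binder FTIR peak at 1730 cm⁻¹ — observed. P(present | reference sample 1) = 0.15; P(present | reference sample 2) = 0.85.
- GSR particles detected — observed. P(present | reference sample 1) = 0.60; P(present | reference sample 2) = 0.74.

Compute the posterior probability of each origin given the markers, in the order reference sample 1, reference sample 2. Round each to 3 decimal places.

0.122, 0.878

Multiply each prior by the joint likelihood of the marker pattern:
  reference sample 1: 0.493 × 0.15 × 0.60 = 0.04437
  reference sample 2: 0.507 × 0.85 × 0.74 = 0.3189
Normalizing constant Z = 0.04437 + 0.3189 = 0.36327.
P(reference sample 1 | evidence) = 0.04437 / 0.36327 ≈ 0.122
P(reference sample 2 | evidence) = 0.3189 / 0.36327 ≈ 0.878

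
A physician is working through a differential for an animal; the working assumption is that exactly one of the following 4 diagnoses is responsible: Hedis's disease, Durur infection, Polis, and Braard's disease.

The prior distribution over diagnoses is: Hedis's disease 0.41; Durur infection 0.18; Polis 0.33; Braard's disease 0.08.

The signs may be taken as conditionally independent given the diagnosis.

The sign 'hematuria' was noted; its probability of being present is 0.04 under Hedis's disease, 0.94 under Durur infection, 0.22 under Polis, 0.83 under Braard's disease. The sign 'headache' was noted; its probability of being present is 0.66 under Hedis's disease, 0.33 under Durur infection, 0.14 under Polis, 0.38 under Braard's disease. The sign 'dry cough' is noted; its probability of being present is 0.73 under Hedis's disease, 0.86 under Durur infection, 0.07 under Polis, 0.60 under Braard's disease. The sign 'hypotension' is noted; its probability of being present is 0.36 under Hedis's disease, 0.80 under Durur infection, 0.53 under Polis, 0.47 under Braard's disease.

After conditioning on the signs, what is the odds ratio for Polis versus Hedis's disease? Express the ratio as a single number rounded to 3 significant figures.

Unnormalized posterior weight (prior times the sign likelihoods) for each of the two hypotheses:
  Polis: 0.33 × 0.22 × 0.14 × 0.07 × 0.53 = 0.00037708
  Hedis's disease: 0.41 × 0.04 × 0.66 × 0.73 × 0.36 = 0.0028445
Posterior odds = 0.00037708 / 0.0028445 ≈ 0.133.

0.133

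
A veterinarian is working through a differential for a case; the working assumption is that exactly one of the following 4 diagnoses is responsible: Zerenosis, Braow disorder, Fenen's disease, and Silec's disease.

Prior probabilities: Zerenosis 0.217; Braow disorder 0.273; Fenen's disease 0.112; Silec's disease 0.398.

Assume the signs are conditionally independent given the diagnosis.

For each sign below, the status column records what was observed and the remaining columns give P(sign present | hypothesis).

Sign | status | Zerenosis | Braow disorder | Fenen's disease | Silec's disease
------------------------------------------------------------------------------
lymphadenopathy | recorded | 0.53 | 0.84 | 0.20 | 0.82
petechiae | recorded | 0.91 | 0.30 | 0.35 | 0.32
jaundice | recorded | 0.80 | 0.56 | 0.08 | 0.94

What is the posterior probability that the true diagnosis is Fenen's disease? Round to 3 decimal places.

For each hypothesis, the unnormalized posterior weight is prior × product of the sign likelihoods:
  Zerenosis: 0.217 × 0.53 × 0.91 × 0.80 = 0.083727
  Braow disorder: 0.273 × 0.84 × 0.30 × 0.56 = 0.038526
  Fenen's disease: 0.112 × 0.20 × 0.35 × 0.08 = 0.0006272
  Silec's disease: 0.398 × 0.82 × 0.32 × 0.94 = 0.098169
Marginal likelihood of the evidence = 0.22105.
P(Fenen's disease | evidence) = 0.0006272 / 0.22105 ≈ 0.003.

0.003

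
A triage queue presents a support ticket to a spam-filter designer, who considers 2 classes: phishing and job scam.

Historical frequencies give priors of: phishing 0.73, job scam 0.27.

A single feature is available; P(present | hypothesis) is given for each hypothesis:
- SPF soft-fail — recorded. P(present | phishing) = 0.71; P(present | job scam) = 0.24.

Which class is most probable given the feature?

For each hypothesis, the unnormalized posterior weight is prior × likelihood:
  phishing: 0.73 × 0.71 = 0.5183
  job scam: 0.27 × 0.24 = 0.0648
The unnormalized weights sum to 0.5831.
P(phishing | evidence) ≈ 0.5183 / 0.5831 ≈ 0.889
P(job scam | evidence) ≈ 0.0648 / 0.5831 ≈ 0.111
The largest is 0.889, so phishing is most probable.

phishing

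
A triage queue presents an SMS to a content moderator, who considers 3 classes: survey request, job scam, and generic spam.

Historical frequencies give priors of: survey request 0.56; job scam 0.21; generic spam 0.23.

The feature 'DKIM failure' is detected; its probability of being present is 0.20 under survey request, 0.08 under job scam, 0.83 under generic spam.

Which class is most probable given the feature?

Multiply each prior by the likelihood of the feature:
  survey request: 0.56 × 0.20 = 0.112
  job scam: 0.21 × 0.08 = 0.0168
  generic spam: 0.23 × 0.83 = 0.1909
The unnormalized weights sum to 0.3197.
P(survey request | evidence) ≈ 0.112 / 0.3197 ≈ 0.350
P(job scam | evidence) ≈ 0.0168 / 0.3197 ≈ 0.053
P(generic spam | evidence) ≈ 0.1909 / 0.3197 ≈ 0.597
The largest is 0.597, so generic spam is most probable.

generic spam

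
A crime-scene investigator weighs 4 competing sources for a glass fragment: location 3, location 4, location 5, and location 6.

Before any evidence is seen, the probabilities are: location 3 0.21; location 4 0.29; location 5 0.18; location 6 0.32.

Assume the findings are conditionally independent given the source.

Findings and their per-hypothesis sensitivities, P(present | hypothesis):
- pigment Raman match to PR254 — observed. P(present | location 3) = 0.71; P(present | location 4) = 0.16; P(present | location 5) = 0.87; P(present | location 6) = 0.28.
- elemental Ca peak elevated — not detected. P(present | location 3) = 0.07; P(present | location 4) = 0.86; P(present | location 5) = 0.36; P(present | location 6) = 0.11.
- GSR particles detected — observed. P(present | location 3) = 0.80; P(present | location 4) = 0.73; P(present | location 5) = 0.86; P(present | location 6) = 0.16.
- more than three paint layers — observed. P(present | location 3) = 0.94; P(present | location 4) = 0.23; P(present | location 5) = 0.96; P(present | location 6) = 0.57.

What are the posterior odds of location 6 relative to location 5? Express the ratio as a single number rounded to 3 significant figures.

Posterior odds equal prior odds times the likelihood ratio; only the two competing hypotheses matter (using 1 − P(present | H) for each absent finding).
  location 6: 0.32 × 0.28 × (1 − 0.11) × 0.16 × 0.57 = 0.0072727
  location 5: 0.18 × 0.87 × (1 − 0.36) × 0.86 × 0.96 = 0.082745
Odds(location 6 : location 5) = 0.0072727 / 0.082745 ≈ 0.0879.

0.0879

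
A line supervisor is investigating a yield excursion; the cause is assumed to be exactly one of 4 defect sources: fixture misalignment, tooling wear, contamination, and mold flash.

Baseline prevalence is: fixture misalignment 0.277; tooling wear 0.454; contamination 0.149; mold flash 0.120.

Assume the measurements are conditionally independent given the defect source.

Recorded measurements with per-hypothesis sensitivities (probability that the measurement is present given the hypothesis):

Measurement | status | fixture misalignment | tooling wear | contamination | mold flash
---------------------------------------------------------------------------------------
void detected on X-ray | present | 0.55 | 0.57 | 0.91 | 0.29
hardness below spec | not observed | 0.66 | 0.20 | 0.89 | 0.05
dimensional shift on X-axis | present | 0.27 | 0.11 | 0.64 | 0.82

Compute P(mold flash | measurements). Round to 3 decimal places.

0.369

Multiply each prior by the joint likelihood of the measurement pattern (using 1 − P(present | H) for each absent measurement):
  fixture misalignment: 0.277 × 0.55 × (1 − 0.66) × 0.27 = 0.013986
  tooling wear: 0.454 × 0.57 × (1 − 0.20) × 0.11 = 0.022773
  contamination: 0.149 × 0.91 × (1 − 0.89) × 0.64 = 0.0095455
  mold flash: 0.120 × 0.29 × (1 − 0.05) × 0.82 = 0.027109
Normalizing constant Z = 0.013986 + 0.022773 + 0.0095455 + 0.027109 = 0.073413.
P(mold flash | evidence) = 0.027109 / 0.073413 ≈ 0.369.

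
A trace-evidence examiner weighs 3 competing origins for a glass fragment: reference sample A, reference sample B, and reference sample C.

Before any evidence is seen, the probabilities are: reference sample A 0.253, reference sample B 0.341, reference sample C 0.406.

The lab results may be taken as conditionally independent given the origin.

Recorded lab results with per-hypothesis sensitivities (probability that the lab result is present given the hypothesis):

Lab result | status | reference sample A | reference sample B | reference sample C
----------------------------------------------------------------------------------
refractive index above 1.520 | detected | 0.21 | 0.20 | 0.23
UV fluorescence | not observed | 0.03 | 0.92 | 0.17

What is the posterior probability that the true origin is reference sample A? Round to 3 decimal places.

0.383

Multiply each prior by the joint likelihood of the lab result pattern (using 1 − P(present | H) for each absent lab result):
  reference sample A: 0.253 × 0.21 × (1 − 0.03) = 0.051536
  reference sample B: 0.341 × 0.20 × (1 − 0.92) = 0.005456
  reference sample C: 0.406 × 0.23 × (1 − 0.17) = 0.077505
Normalizing constant Z = 0.051536 + 0.005456 + 0.077505 = 0.1345.
P(reference sample A | evidence) = 0.051536 / 0.1345 ≈ 0.383.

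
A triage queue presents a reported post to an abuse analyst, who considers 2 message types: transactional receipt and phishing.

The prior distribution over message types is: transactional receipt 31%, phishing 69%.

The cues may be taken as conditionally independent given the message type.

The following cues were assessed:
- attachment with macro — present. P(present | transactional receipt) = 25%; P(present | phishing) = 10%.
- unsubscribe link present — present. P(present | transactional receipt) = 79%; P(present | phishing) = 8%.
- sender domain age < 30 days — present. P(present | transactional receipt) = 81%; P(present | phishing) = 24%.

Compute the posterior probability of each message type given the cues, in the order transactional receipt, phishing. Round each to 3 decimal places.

0.974, 0.026

Multiply each prior by the joint likelihood of the cue pattern:
  transactional receipt: 0.31 × 0.25 × 0.79 × 0.81 = 0.049592
  phishing: 0.69 × 0.10 × 0.08 × 0.24 = 0.0013248
Marginal likelihood of the evidence = 0.050917.
P(transactional receipt | evidence) = 0.049592 / 0.050917 ≈ 0.974
P(phishing | evidence) = 0.0013248 / 0.050917 ≈ 0.026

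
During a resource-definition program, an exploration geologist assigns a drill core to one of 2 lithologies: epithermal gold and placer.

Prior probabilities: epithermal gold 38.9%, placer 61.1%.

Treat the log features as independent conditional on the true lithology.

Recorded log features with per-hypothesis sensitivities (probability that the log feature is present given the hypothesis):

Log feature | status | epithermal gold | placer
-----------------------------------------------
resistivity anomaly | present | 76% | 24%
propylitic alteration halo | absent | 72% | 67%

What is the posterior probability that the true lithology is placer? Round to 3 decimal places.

0.369

By Bayes' rule with conditional independence, the unnormalized weight for each hypothesis is prior × ∏ likelihoods (using 1 − P(present | H) for each absent log feature):
  epithermal gold: 0.389 × 0.76 × (1 − 0.72) = 0.082779
  placer: 0.611 × 0.24 × (1 − 0.67) = 0.048391
Normalizing constant Z = 0.082779 + 0.048391 = 0.13117.
P(placer | evidence) = 0.048391 / 0.13117 ≈ 0.369.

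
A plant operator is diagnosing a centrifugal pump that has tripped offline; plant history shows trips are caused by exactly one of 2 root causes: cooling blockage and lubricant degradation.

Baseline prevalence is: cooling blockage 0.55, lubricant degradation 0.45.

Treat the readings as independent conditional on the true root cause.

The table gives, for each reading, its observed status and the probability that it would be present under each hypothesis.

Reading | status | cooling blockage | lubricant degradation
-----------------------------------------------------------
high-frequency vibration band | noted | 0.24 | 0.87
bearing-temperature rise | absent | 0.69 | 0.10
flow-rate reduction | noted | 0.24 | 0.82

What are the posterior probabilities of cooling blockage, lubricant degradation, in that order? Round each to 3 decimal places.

Multiply each prior by the joint likelihood of the reading pattern (using 1 − P(present | H) for each absent reading):
  cooling blockage: 0.55 × 0.24 × (1 − 0.69) × 0.24 = 0.0098208
  lubricant degradation: 0.45 × 0.87 × (1 − 0.10) × 0.82 = 0.28893
The unnormalized weights sum to 0.29875.
P(cooling blockage | evidence) = 0.0098208 / 0.29875 ≈ 0.033
P(lubricant degradation | evidence) = 0.28893 / 0.29875 ≈ 0.967

0.033, 0.967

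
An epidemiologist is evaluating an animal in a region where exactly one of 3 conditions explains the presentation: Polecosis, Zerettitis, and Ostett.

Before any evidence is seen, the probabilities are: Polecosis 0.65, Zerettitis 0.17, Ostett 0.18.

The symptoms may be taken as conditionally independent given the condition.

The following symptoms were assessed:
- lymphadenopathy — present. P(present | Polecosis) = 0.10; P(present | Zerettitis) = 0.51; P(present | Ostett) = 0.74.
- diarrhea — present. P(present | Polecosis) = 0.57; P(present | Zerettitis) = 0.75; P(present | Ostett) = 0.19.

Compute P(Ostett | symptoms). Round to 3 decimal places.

0.199

For each hypothesis, the unnormalized posterior weight is prior × product of the symptom likelihoods:
  Polecosis: 0.65 × 0.10 × 0.57 = 0.03705
  Zerettitis: 0.17 × 0.51 × 0.75 = 0.065025
  Ostett: 0.18 × 0.74 × 0.19 = 0.025308
The unnormalized weights sum to 0.12738.
P(Ostett | evidence) = 0.025308 / 0.12738 ≈ 0.199.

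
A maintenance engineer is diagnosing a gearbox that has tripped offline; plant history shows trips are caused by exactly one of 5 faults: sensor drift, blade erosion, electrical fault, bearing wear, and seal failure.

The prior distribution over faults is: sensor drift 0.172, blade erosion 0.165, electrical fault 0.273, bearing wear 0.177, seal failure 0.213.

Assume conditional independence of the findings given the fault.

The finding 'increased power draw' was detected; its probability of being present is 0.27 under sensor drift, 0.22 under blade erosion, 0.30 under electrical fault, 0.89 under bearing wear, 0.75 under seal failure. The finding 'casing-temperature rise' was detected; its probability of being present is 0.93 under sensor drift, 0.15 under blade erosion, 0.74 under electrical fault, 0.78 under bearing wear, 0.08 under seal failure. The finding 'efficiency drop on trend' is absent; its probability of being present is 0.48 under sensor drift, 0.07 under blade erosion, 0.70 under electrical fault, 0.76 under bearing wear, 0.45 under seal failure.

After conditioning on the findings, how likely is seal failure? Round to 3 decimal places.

By Bayes' rule with conditional independence, the unnormalized weight for each hypothesis is prior × ∏ likelihoods (using 1 − P(present | H) for each absent finding):
  sensor drift: 0.172 × 0.27 × 0.93 × (1 − 0.48) = 0.022458
  blade erosion: 0.165 × 0.22 × 0.15 × (1 − 0.07) = 0.0050638
  electrical fault: 0.273 × 0.30 × 0.74 × (1 − 0.70) = 0.018182
  bearing wear: 0.177 × 0.89 × 0.78 × (1 − 0.76) = 0.02949
  seal failure: 0.213 × 0.75 × 0.08 × (1 − 0.45) = 0.007029
Normalizing constant Z = 0.022458 + 0.0050638 + 0.018182 + 0.02949 + 0.007029 = 0.082223.
P(seal failure | evidence) = 0.007029 / 0.082223 ≈ 0.085.

0.085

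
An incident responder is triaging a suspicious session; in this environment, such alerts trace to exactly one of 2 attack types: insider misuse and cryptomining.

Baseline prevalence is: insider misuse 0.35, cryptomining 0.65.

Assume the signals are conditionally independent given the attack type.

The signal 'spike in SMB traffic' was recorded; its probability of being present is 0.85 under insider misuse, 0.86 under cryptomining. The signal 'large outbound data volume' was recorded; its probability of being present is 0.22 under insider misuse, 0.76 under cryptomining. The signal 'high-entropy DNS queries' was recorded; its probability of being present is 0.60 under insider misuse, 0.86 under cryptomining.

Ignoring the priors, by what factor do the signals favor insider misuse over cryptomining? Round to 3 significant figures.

Take the product of per-signal likelihoods under each hypothesis, then divide.
  insider misuse: 0.85 × 0.22 × 0.60 = 0.1122
  cryptomining: 0.86 × 0.76 × 0.86 = 0.5621
Bayes factor = 0.1122 / 0.5621 ≈ 0.200

0.200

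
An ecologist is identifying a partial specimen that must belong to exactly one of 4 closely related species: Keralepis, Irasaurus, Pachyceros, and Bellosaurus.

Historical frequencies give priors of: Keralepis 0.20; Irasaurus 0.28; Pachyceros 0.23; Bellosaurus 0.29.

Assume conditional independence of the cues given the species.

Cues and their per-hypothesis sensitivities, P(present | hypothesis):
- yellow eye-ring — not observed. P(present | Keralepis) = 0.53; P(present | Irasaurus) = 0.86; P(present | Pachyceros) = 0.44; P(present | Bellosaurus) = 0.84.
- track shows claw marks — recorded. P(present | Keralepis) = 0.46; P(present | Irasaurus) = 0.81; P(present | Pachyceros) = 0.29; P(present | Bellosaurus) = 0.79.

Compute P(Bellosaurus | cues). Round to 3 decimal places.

0.246

Multiply each prior by the joint likelihood of the cue pattern (using 1 − P(present | H) for each absent cue):
  Keralepis: 0.20 × (1 − 0.53) × 0.46 = 0.04324
  Irasaurus: 0.28 × (1 − 0.86) × 0.81 = 0.031752
  Pachyceros: 0.23 × (1 − 0.44) × 0.29 = 0.037352
  Bellosaurus: 0.29 × (1 − 0.84) × 0.79 = 0.036656
The unnormalized weights sum to 0.149.
P(Bellosaurus | evidence) = 0.036656 / 0.149 ≈ 0.246.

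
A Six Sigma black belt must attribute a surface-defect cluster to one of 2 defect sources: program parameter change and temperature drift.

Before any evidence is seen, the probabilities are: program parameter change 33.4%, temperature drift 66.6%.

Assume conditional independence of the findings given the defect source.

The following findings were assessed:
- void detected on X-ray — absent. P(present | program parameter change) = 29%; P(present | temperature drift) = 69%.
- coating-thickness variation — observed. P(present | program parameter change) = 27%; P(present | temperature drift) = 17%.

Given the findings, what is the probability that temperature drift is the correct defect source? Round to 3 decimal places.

0.354

For each hypothesis, the unnormalized posterior weight is prior × product of the finding likelihoods (using 1 − P(present | H) for each absent finding):
  program parameter change: 0.334 × (1 − 0.29) × 0.27 = 0.064028
  temperature drift: 0.666 × (1 − 0.69) × 0.17 = 0.035098
Marginal likelihood of the evidence = 0.099126.
P(temperature drift | evidence) = 0.035098 / 0.099126 ≈ 0.354.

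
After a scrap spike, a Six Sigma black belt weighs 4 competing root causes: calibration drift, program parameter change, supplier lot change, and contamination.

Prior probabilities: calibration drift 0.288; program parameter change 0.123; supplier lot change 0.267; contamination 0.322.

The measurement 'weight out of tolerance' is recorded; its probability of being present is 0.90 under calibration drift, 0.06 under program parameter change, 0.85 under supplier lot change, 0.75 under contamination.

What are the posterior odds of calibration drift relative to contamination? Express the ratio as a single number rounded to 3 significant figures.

Unnormalized posterior weight (prior times the measurement likelihood) for each of the two hypotheses:
  calibration drift: 0.288 × 0.90 = 0.2592
  contamination: 0.322 × 0.75 = 0.2415
Posterior odds = 0.2592 / 0.2415 ≈ 1.07.

1.07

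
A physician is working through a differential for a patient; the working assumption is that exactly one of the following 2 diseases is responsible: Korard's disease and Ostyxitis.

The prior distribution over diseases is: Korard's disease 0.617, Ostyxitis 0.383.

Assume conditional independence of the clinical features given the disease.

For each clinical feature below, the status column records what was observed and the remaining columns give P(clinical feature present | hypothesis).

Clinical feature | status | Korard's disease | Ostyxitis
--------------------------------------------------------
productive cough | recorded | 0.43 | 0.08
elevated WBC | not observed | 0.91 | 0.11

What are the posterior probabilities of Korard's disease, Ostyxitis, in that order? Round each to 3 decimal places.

0.467, 0.533

For each hypothesis, the unnormalized posterior weight is prior × product of the clinical feature likelihoods (using 1 − P(present | H) for each absent clinical feature):
  Korard's disease: 0.617 × 0.43 × (1 − 0.91) = 0.023878
  Ostyxitis: 0.383 × 0.08 × (1 − 0.11) = 0.02727
Normalizing constant Z = 0.023878 + 0.02727 = 0.051147.
P(Korard's disease | evidence) = 0.023878 / 0.051147 ≈ 0.467
P(Ostyxitis | evidence) = 0.02727 / 0.051147 ≈ 0.533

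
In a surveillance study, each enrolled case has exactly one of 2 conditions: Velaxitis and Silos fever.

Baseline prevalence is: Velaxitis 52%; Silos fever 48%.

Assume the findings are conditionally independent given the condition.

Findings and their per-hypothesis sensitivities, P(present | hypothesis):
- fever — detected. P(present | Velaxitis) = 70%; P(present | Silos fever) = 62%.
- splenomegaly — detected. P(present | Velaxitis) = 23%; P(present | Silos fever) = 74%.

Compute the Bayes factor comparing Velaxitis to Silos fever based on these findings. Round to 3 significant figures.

0.351

Joint likelihood of the evidence pattern under each hypothesis:
  Velaxitis: 0.70 × 0.23 = 0.161
  Silos fever: 0.62 × 0.74 = 0.4588
Bayes factor = 0.161 / 0.4588 ≈ 0.351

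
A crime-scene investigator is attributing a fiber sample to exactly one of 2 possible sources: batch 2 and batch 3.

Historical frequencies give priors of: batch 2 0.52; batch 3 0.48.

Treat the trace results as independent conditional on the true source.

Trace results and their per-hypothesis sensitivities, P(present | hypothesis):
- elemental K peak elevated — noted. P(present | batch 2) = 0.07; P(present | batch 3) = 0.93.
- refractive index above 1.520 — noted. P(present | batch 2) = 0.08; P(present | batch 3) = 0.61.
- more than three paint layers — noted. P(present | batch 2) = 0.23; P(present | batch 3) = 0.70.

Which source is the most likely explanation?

batch 3

For each hypothesis, the unnormalized posterior weight is prior × product of the trace result likelihoods:
  batch 2: 0.52 × 0.07 × 0.08 × 0.23 = 0.00066976
  batch 3: 0.48 × 0.93 × 0.61 × 0.70 = 0.19061
The unnormalized weights sum to 0.19128.
P(batch 2 | evidence) ≈ 0.00066976 / 0.19128 ≈ 0.004
P(batch 3 | evidence) ≈ 0.19061 / 0.19128 ≈ 0.996
The largest is 0.996, so batch 3 is most probable.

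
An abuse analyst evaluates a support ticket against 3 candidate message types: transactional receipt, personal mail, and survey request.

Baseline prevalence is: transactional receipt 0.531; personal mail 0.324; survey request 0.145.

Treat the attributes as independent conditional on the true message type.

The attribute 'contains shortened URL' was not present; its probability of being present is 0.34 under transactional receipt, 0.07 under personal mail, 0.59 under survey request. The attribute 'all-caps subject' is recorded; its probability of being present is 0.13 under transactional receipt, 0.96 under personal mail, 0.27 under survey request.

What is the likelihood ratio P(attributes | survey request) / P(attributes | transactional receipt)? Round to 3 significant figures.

Joint likelihood of the attribute pattern under each hypothesis (using 1 − P(present | H) for each absent attribute):
  survey request: (1 − 0.59) × 0.27 = 0.1107
  transactional receipt: (1 − 0.34) × 0.13 = 0.0858
Bayes factor = 0.1107 / 0.0858 ≈ 1.29

1.29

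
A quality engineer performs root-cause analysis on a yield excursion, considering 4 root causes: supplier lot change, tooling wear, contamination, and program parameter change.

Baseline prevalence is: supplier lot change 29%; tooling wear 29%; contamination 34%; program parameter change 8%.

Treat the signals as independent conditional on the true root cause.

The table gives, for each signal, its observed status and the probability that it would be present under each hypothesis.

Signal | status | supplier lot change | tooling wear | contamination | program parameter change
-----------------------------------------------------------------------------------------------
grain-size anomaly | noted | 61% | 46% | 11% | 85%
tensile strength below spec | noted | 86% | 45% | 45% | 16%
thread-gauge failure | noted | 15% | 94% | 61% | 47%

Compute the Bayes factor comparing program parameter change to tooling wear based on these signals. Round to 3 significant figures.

0.329

Joint likelihood of the signal pattern under each hypothesis:
  program parameter change: 0.85 × 0.16 × 0.47 = 0.06392
  tooling wear: 0.46 × 0.45 × 0.94 = 0.19458
Bayes factor = 0.06392 / 0.19458 ≈ 0.329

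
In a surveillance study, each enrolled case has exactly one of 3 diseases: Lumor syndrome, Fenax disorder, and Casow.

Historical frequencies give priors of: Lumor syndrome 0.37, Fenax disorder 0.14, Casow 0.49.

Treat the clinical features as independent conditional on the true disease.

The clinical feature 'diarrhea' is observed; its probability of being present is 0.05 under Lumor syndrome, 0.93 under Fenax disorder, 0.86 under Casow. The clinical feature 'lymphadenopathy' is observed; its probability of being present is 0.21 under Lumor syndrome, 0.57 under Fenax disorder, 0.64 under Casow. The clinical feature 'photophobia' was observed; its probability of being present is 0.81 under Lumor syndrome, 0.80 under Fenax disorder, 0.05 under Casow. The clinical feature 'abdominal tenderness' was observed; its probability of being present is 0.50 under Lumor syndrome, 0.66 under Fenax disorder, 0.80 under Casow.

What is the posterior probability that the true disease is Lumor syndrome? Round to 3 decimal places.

0.031

Multiply each prior by the joint likelihood of the clinical feature pattern:
  Lumor syndrome: 0.37 × 0.05 × 0.21 × 0.81 × 0.50 = 0.0015734
  Fenax disorder: 0.14 × 0.93 × 0.57 × 0.80 × 0.66 = 0.039185
  Casow: 0.49 × 0.86 × 0.64 × 0.05 × 0.80 = 0.010788
Normalizing constant Z = 0.0015734 + 0.039185 + 0.010788 = 0.051546.
P(Lumor syndrome | evidence) = 0.0015734 / 0.051546 ≈ 0.031.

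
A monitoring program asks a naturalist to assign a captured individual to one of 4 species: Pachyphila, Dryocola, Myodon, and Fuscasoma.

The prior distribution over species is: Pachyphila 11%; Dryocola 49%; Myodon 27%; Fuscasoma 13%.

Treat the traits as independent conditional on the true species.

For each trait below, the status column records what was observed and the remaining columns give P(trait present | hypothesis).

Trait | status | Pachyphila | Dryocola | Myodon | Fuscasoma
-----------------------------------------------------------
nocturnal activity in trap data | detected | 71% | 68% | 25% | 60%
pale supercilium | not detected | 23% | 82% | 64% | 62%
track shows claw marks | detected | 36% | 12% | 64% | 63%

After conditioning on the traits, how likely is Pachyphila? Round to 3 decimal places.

Multiply each prior by the joint likelihood of the trait pattern (using 1 − P(present | H) for each absent trait):
  Pachyphila: 0.11 × 0.71 × (1 − 0.23) × 0.36 = 0.021649
  Dryocola: 0.49 × 0.68 × (1 − 0.82) × 0.12 = 0.0071971
  Myodon: 0.27 × 0.25 × (1 − 0.64) × 0.64 = 0.015552
  Fuscasoma: 0.13 × 0.60 × (1 − 0.62) × 0.63 = 0.018673
The unnormalized weights sum to 0.063072.
P(Pachyphila | evidence) = 0.021649 / 0.063072 ≈ 0.343.

0.343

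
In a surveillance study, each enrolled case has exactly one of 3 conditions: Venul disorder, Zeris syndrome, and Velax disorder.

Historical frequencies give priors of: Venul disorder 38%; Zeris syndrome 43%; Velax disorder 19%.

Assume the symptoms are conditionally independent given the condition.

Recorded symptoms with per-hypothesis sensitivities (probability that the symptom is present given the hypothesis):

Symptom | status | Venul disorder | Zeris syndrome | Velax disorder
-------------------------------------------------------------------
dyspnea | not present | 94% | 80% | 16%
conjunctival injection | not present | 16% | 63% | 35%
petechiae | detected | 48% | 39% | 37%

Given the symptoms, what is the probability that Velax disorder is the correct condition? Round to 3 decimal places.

0.640

By Bayes' rule with conditional independence, the unnormalized weight for each hypothesis is prior × ∏ likelihoods (using 1 − P(present | H) for each absent symptom):
  Venul disorder: 0.38 × (1 − 0.94) × (1 − 0.16) × 0.48 = 0.009193
  Zeris syndrome: 0.43 × (1 − 0.80) × (1 − 0.63) × 0.39 = 0.01241
  Velax disorder: 0.19 × (1 − 0.16) × (1 − 0.35) × 0.37 = 0.038384
Normalizing constant Z = 0.009193 + 0.01241 + 0.038384 = 0.059987.
P(Velax disorder | evidence) = 0.038384 / 0.059987 ≈ 0.640.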